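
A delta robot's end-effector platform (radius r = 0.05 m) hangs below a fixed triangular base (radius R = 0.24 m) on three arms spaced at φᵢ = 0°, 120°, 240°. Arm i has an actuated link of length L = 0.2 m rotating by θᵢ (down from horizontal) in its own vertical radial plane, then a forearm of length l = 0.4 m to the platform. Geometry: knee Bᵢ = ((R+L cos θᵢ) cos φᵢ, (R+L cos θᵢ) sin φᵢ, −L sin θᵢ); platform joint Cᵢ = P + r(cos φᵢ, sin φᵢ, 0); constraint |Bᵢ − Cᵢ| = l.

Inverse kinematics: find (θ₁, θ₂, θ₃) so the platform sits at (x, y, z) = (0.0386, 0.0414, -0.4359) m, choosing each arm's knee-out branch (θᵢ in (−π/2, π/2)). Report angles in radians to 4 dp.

θ₁ = 0.8727, θ₂ = 0.9599, θ₃ = 1.2215

rotate P by −φ1: (0.0386, 0.0414, -0.4359)
  e−x'=0.1514;  (l²−L²−(e−x')²−y'²−z²)/2L = -0.2366
  √(A²+B²)=0.4614;  θ1 = -1.2365+2.1092 ≈ 0.8727
φ2=120.0° → target in arm frame (0.0166, -0.0541)
  A=0.1734, B=-0.4359, C=(l²−L²−A²−y'²−z²)/(2L)=-0.2576
  θ2 = atan2(B,A) + arccos(C/0.4691) = 0.9599
arm 3 (φ=240.0°): x'=-0.0552, y'=0.0127
  A cos θ + B sin θ = C:  0.2452·cos θ + -0.4359·sin θ = -0.3257
  θ3 = atan2(B,A) + arccos(C/0.5001) = 1.2215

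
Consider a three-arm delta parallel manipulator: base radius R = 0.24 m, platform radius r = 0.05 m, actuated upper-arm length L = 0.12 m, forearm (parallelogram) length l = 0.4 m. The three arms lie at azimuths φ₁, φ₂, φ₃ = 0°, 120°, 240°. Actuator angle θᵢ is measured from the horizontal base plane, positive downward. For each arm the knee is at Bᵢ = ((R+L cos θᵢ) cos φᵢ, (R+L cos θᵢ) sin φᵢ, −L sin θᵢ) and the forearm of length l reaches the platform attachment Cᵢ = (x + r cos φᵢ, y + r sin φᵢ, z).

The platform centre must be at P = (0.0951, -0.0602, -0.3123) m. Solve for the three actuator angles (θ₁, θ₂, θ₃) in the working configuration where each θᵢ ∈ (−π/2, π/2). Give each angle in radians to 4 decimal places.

rotate P by −φ1: (0.0951, -0.0602, -0.3123)
  A=0.0949, B=-0.3123, C=(l²−L²−A²−y'²−z²)/(2L)=0.1477
  γ=atan2(-0.3123,0.0949)=-1.2758;  ψ=arccos(0.4524)=1.1014;  θ1=γ+ψ≈-0.1744
rotate P by −φ2: (-0.0997, -0.0523, -0.3123)
  A=0.2897, B=-0.3123, C=(l²−L²−A²−y'²−z²)/(2L)=-0.1607
  θ2 = atan2(B,A) + arccos(C/0.4260) = 1.1348
rotate P by −φ3: (0.0046, 0.1125, -0.3123)
  A=0.1854, B=-0.3123, C=(l²−L²−A²−y'²−z²)/(2L)=0.0043
  √(A²+B²)=0.3632;  θ3 = -1.0350+1.5588 ≈ 0.5238

θ₁ = -0.1744, θ₂ = 1.1348, θ₃ = 0.5238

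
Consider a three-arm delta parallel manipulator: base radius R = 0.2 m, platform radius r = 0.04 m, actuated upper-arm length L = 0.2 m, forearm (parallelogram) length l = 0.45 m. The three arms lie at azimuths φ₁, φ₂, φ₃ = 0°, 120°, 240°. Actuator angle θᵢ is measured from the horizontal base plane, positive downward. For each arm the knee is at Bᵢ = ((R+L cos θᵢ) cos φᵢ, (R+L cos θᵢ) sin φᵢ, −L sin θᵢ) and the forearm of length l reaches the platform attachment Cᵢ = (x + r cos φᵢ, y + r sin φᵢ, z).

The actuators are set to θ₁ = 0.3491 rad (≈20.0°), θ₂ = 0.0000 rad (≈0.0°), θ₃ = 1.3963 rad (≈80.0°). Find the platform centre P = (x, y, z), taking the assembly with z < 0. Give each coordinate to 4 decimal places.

S1 = (0.3479·cos0.0°, 0.3479·sin0.0°, -0.0684) = (0.3479, 0.0000, -0.0684)
arm 2 at φ=120.0°: ρ2 = 0.3600;  S2 = (-0.1800, 0.3118, 0.0000)
S3 = (0.1947·cos240.0°, 0.1947·sin240.0°, -0.1970) = (-0.0974, -0.1686, -0.1970)
eliminate P² terms by subtracting sphere 1 from 2 and 3
plane₁₂: -1.0559x+0.6235y+0.1368z = 0.0039
Cramer: x(z) = 0.0321-0.1253z;  y(z) = 0.0606-0.4315z
into |P−S₁|² = l²: 1.2019z² + 0.1637z + -0.0944 = 0;  Δ = 0.4807;  z = -0.3565 or 0.2203 → z<0 root = -0.3565
x = 0.0768, y = 0.2144

(0.0768, 0.2144, -0.3565)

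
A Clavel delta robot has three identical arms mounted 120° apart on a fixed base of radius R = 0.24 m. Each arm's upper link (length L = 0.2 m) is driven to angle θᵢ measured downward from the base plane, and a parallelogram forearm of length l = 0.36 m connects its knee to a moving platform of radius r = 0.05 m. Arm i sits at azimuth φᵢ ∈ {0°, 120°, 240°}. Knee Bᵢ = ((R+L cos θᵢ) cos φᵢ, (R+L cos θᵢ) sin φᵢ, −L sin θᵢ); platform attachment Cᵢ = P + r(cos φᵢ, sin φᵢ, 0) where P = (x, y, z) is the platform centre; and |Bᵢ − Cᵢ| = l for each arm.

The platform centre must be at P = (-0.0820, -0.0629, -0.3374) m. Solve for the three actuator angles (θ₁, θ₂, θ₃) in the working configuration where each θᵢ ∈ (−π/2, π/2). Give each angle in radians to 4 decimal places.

φ1=0.0° → target in arm frame (-0.0820, -0.0629)
  A=0.2720, B=-0.3374, C=(l²−L²−A²−y'²−z²)/(2L)=-0.2554
  √(A²+B²)=0.4334;  θ1 = -0.8923+2.2011 ≈ 1.3088
rotate P by −φ2: (-0.0135, 0.1025, -0.3374)
  e−x'=0.2035;  (l²−L²−(e−x')²−y'²−z²)/2L = -0.1903
  √(A²+B²)=0.3940;  θ2 = -1.0281+2.0750 ≈ 1.0469
φ3=240.0° → target in arm frame (0.0955, -0.0396)
  A cos θ + B sin θ = C:  0.0945·cos θ + -0.3374·sin θ = -0.0868
  γ=atan2(-0.3374,0.0945)=-1.2976;  ψ=arccos(-0.2479)=1.8213;  θ3=γ+ψ≈0.5236

θ₁ = 1.3088, θ₂ = 1.0469, θ₃ = 0.5236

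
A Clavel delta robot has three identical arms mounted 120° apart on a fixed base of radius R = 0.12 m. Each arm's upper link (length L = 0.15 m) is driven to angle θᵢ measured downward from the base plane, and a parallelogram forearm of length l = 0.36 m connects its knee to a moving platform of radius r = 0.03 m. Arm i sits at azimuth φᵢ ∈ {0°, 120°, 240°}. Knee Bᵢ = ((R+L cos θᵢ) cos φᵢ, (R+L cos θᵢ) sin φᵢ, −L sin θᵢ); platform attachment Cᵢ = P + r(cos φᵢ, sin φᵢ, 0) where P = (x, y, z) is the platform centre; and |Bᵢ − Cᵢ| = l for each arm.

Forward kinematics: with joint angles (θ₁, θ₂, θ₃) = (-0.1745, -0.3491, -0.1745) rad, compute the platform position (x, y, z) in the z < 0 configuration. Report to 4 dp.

φ1=0.0°: virtual centre (0.2377, 0.0000, 0.0260), radius l
S2 = (0.2310·cos120.0°, 0.2310·sin120.0°, 0.0513) = (-0.1155, 0.2000, 0.0513)
φ3=240.0°: virtual centre (-0.1189, -0.2059, 0.0260), radius l
eliminate P² terms by subtracting sphere 1 from 2 and 3
[-0.7064 0.4000 0.0505]·P = -0.0012;  [-0.7132 -0.4117 0.0000]·P = 0.0000
Cramer: x(z) = 0.0009+0.0361z;  y(z) = -0.0015-0.0625z
sphere 1 gives Az²+Bz+C=0 with A=1.0052, B=-0.0690, C=-0.0728;  B²−4AC=0.2976;  roots -0.2370, 0.3057;  negative root z = -0.2370
x = -0.0077, y = 0.0133

(-0.0077, 0.0133, -0.2370)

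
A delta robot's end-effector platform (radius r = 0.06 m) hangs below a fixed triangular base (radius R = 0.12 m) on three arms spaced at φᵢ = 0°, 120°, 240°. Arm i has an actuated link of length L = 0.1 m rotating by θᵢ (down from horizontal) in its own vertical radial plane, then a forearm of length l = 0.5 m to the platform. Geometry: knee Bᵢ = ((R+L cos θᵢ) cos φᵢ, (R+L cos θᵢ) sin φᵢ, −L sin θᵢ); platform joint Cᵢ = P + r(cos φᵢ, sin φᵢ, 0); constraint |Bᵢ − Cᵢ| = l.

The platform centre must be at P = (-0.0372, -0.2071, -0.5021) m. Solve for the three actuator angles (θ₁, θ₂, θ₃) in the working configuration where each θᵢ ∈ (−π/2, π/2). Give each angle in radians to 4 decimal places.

θ₁ = 0.8728, θ₂ = 1.2218, θ₃ = 0.0871

rotate P by −φ1: (-0.0372, -0.2071, -0.5021)
  e−x'=0.0972;  (l²−L²−(e−x')²−y'²−z²)/2L = -0.3222
  √(A²+B²)=0.5114;  θ1 = -1.3796+2.2524 ≈ 0.8728
arm 2 (φ=120.0°): x'=-0.1608, y'=0.1358
  A=0.2208, B=-0.5021, C=(l²−L²−A²−y'²−z²)/(2L)=-0.3963
  γ=atan2(-0.5021,0.2208)=-1.1566;  ψ=arccos(-0.7226)=2.3784;  θ2=γ+ψ≈1.2218
φ3=240.0° → target in arm frame (0.1980, 0.0713)
  e−x'=-0.1380;  (l²−L²−(e−x')²−y'²−z²)/2L = -0.1811
  θ3 = atan2(B,A) + arccos(C/0.5207) = 0.0871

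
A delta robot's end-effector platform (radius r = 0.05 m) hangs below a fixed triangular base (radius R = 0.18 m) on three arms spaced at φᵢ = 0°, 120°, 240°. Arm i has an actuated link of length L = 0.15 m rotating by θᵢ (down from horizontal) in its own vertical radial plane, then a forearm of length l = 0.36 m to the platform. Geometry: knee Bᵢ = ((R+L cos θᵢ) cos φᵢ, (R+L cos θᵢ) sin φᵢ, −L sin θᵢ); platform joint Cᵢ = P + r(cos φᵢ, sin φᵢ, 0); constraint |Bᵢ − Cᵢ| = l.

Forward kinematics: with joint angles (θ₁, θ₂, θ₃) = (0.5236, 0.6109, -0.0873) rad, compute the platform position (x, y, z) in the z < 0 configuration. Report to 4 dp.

(-0.0276, -0.0671, -0.2810)

O1 = (0.2599·cos0.0°, 0.2599·sin0.0°, -0.0750) = (0.2599, 0.0000, -0.0750)
O2 = (0.2529·cos120.0°, 0.2529·sin120.0°, -0.0860) = (-0.1264, 0.2190, -0.0860)
arm 3 at φ=240.0°: ρ3 = 0.2794;  O3 = (-0.1397, -0.2420, 0.0131)
|O₂|²−|O₁|² = -0.0018;  |O₃|²−|O₁|² = 0.0051
linear system: -0.7727x+0.4380y = -0.0018−-0.0221z; -0.7992x+-0.4840y = 0.0051−0.1762z
Cramer: x(z) = -0.0018+0.0918z;  y(z) = -0.0074+0.2124z
into |P−O₁|² = l²: 1.0535z² + 0.0988z + -0.0554 = 0;  Δ = 0.2432;  z = -0.2810 or 0.1872 → z<0 root = -0.2810
x = -0.0276, y = -0.0671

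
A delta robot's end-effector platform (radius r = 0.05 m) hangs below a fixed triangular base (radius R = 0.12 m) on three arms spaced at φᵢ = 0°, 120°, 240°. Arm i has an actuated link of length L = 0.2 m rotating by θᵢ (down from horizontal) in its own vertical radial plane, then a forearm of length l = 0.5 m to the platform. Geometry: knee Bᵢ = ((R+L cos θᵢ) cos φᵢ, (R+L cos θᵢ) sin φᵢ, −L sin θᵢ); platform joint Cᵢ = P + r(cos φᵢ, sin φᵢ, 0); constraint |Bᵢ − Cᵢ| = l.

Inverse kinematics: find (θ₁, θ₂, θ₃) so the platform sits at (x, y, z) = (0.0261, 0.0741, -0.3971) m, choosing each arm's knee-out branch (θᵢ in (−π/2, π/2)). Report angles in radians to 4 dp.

arm 1 (φ=0.0°): x'=0.0261, y'=0.0741
  A=0.0439, B=-0.3971, C=(l²−L²−A²−y'²−z²)/(2L)=0.1122
  √(A²+B²)=0.3995;  θ1 = -1.4607+1.2860 ≈ -0.1747
rotate P by −φ2: (0.0511, -0.0597, -0.3971)
  A=0.0189, B=-0.3971, C=(l²−L²−A²−y'²−z²)/(2L)=0.1210
  γ=atan2(-0.3971,0.0189)=-1.5233;  ψ=arccos(0.3043)=1.2615;  θ2=γ+ψ≈-0.2617
φ3=240.0° → target in arm frame (-0.0772, -0.0144)
  A cos θ + B sin θ = C:  0.1472·cos θ + -0.3971·sin θ = 0.0761
  √(A²+B²)=0.4235;  θ3 = -1.2158+1.3902 ≈ 0.1744

θ₁ = -0.1747, θ₂ = -0.2617, θ₃ = 0.1744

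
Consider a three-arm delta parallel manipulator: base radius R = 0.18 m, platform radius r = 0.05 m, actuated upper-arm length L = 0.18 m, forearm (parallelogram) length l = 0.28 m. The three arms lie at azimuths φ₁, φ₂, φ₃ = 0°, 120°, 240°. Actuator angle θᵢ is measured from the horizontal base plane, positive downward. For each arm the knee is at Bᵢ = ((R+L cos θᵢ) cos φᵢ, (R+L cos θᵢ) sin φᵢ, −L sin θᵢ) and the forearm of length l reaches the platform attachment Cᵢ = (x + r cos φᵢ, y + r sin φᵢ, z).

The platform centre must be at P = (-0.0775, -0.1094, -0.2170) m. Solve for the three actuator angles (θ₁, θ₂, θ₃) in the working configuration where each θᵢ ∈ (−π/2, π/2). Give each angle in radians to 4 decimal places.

θ₁ = 1.3089, θ₂ = 1.2219, θ₃ = 0.0000

φ1=0.0° → target in arm frame (-0.0775, -0.1094)
  e−x'=0.2075;  (l²−L²−(e−x')²−y'²−z²)/2L = -0.1559
  √(A²+B²)=0.3002;  θ1 = -0.8078+2.1167 ≈ 1.3089
rotate P by −φ2: (-0.0560, 0.1218, -0.2170)
  A cos θ + B sin θ = C:  0.1860·cos θ + -0.2170·sin θ = -0.1403
  √(A²+B²)=0.2858;  θ2 = -0.8622+2.0841 ≈ 1.2219
φ3=240.0° → target in arm frame (0.1335, -0.0124)
  e−x'=-0.0035;  (l²−L²−(e−x')²−y'²−z²)/2L = -0.0035
  θ3 = atan2(B,A) + arccos(C/0.2170) = 0.0000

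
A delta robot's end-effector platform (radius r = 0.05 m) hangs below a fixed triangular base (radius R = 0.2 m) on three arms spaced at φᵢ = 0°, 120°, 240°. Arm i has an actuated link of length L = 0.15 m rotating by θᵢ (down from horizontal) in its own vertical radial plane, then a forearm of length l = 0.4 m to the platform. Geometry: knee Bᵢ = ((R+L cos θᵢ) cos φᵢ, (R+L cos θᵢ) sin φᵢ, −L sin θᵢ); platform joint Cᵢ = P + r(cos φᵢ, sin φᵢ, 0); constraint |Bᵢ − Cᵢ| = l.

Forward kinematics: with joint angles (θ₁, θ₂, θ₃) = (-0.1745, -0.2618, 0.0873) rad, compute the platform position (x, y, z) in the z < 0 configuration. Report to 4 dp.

(0.0074, 0.0237, -0.2481)

φ1=0.0°: virtual centre (0.2977, 0.0000, 0.0260), radius l
arm 2 at φ=120.0°: e+L cos θ2 = 0.2949;  O2 = (-0.1474, 0.2554, 0.0388)
φ3=240.0°: virtual centre (-0.1497, -0.2593, -0.0131), radius l
|O₂|²−|O₁|² = -0.0008;  |O₃|²−|O₁|² = 0.0005
[-0.8903 0.5108 0.0256]·P = -0.0008;  [-0.8949 -0.5186 -0.0782]·P = 0.0005
det = 0.9188;  x = 0.0002+-0.0291z,  y = -0.0013+-0.1007z
quadratic in z: (1.0110)z²+(-0.0345)z+(-0.0708)=0, √Δ=0.5362 → z ∈ {-0.2481, 0.2823}; z = -0.2481 (taking z<0)
x = 0.0074, y = 0.0237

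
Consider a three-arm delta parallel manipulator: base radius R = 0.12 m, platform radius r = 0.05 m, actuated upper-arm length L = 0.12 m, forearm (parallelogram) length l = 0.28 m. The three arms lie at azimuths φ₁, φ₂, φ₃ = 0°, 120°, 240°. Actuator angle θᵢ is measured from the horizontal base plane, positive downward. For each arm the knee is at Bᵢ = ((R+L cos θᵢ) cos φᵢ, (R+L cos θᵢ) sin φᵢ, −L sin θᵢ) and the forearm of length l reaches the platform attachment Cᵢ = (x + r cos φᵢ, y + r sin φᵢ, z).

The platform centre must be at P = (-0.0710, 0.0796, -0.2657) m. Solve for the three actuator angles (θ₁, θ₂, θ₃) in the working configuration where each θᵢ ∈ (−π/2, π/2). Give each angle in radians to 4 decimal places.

θ₁ = 0.9597, θ₂ = -0.0002, θ₃ = 0.7857

rotate P by −φ1: (-0.0710, 0.0796, -0.2657)
  e−x'=0.1410;  (l²−L²−(e−x')²−y'²−z²)/2L = -0.1367
  √(A²+B²)=0.3008;  θ1 = -1.0829+2.0427 ≈ 0.9597
arm 2 (φ=120.0°): x'=0.1044, y'=0.0217
  A=-0.0344, B=-0.2657, C=(l²−L²−A²−y'²−z²)/(2L)=-0.0344
  √(A²+B²)=0.2679;  θ2 = -1.6997+1.6995 ≈ -0.0002
φ3=240.0° → target in arm frame (-0.0334, -0.1013)
  A=0.1034, B=-0.2657, C=(l²−L²−A²−y'²−z²)/(2L)=-0.1148
  √(A²+B²)=0.2851;  θ3 = -1.1996+1.9852 ≈ 0.7857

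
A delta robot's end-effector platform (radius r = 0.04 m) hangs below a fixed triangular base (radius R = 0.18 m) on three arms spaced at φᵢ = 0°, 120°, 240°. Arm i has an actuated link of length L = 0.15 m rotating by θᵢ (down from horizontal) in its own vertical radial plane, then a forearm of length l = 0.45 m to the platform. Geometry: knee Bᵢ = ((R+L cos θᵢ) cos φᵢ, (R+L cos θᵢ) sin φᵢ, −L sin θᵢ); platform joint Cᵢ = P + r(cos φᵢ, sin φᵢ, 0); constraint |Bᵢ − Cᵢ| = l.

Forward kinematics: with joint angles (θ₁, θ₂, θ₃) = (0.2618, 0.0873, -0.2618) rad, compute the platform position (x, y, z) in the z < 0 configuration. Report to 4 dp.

(-0.0426, -0.0350, -0.3455)

arm 1 at φ=0.0°: (R−r)+L cos θ1 = 0.2849;  centre 1 = (0.2849, 0.0000, -0.0388)
arm 2 at φ=120.0°: (R−r)+L cos θ2 = 0.2894;  centre 2 = (-0.1447, 0.2507, -0.0131)
centre 3 = (0.2849·cos240.0°, 0.2849·sin240.0°, 0.0388) = (-0.1424, -0.2467, 0.0388)
subtract pairs → two planes through P
plane₁₂: -0.8592x+0.5013y+0.0515z = 0.0013
det = 0.8524;  x = -0.0007+0.1211z,  y = 0.0013+0.1049z
quadratic in z: (1.0257)z²+(0.0087)z+(-0.1194)=0, √Δ=0.7000 → z ∈ {-0.3455, 0.3370}; z = -0.3455 (taking z<0)
x = -0.0426, y = -0.0350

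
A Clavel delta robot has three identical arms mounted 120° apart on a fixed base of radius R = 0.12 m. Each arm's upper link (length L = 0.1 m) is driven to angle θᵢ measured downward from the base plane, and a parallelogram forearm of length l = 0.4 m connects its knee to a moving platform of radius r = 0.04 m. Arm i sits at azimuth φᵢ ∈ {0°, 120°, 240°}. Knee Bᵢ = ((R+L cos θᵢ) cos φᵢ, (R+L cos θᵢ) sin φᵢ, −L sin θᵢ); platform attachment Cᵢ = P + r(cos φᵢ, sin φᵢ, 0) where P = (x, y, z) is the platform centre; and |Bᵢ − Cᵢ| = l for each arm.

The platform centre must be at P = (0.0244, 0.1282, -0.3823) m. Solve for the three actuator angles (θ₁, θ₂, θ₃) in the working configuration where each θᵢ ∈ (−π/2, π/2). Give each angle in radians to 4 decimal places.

θ₁ = 0.3488, θ₂ = 0.0001, θ₃ = 0.9597

φ1=0.0° → target in arm frame (0.0244, 0.1282)
  A cos θ + B sin θ = C:  0.0556·cos θ + -0.3823·sin θ = -0.0784
  √(A²+B²)=0.3863;  θ1 = -1.4264+1.7752 ≈ 0.3488
φ2=120.0° → target in arm frame (0.0988, -0.0852)
  A cos θ + B sin θ = C:  -0.0188·cos θ + -0.3823·sin θ = -0.0189
  √(A²+B²)=0.3828;  θ2 = -1.6200+1.6201 ≈ 0.0001
arm 3 (φ=240.0°): x'=-0.1232, y'=-0.0430
  A cos θ + B sin θ = C:  0.2032·cos θ + -0.3823·sin θ = -0.1965
  √(A²+B²)=0.4330;  θ3 = -1.0822+2.0419 ≈ 0.9597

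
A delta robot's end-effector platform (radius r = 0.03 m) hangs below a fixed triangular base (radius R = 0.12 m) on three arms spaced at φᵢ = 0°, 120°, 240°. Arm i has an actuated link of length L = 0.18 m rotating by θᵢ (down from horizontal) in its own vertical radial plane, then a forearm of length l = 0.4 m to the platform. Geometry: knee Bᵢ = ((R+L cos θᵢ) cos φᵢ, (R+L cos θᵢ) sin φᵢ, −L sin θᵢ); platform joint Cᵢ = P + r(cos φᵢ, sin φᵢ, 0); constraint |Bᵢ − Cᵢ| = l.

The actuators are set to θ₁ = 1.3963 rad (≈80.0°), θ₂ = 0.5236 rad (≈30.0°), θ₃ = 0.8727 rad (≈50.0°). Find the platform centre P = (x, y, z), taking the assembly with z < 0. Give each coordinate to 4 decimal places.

O1 = (0.1213·cos0.0°, 0.1213·sin0.0°, -0.1773) = (0.1213, 0.0000, -0.1773)
arm 2 at φ=120.0°: ρ2 = 0.2459;  O2 = (-0.1229, 0.2129, -0.0900)
O3 = (0.2057·cos240.0°, 0.2057·sin240.0°, -0.1379) = (-0.1028, -0.1781, -0.1379)
|O₂|²−|O₁|² = 0.0224;  |O₃|²−|O₁|² = 0.0152
plane₁₂: -0.4884x+0.4259y+0.1745z = 0.0224
Cramer: x(z) = -0.0396+0.2623z;  y(z) = 0.0072-0.1090z
into |P−O₁|² = l²: 1.0807z² + 0.2685z + -0.1026 = 0;  Δ = 0.5158;  z = -0.4565 or 0.2080 → z<0 root = -0.4565
x = -0.1594, y = 0.0570

(-0.1594, 0.0570, -0.4565)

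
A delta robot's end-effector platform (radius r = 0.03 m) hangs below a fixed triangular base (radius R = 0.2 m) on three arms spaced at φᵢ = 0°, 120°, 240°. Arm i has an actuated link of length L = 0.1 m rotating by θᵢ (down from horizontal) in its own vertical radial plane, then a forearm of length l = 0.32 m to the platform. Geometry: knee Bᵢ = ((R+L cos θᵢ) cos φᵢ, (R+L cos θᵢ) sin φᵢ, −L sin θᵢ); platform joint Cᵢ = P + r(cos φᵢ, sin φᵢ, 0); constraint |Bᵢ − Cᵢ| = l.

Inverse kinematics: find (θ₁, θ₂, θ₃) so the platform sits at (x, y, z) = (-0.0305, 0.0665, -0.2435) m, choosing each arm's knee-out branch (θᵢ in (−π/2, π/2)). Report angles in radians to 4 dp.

θ₁ = 0.8724, θ₂ = -0.0877, θ₃ = 0.9600

arm 1 (φ=0.0°): x'=-0.0305, y'=0.0665
  e−x'=0.2005;  (l²−L²−(e−x')²−y'²−z²)/2L = -0.0576
  √(A²+B²)=0.3154;  θ1 = -0.8819+1.7544 ≈ 0.8724
arm 2 (φ=120.0°): x'=0.0728, y'=-0.0068
  A=0.0972, B=-0.2435, C=(l²−L²−A²−y'²−z²)/(2L)=0.1181
  θ2 = atan2(B,A) + arccos(C/0.2622) = -0.0877
arm 3 (φ=240.0°): x'=-0.0423, y'=-0.0597
  A cos θ + B sin θ = C:  0.2123·cos θ + -0.2435·sin θ = -0.0777
  √(A²+B²)=0.3231;  θ3 = -0.8536+1.8137 ≈ 0.9600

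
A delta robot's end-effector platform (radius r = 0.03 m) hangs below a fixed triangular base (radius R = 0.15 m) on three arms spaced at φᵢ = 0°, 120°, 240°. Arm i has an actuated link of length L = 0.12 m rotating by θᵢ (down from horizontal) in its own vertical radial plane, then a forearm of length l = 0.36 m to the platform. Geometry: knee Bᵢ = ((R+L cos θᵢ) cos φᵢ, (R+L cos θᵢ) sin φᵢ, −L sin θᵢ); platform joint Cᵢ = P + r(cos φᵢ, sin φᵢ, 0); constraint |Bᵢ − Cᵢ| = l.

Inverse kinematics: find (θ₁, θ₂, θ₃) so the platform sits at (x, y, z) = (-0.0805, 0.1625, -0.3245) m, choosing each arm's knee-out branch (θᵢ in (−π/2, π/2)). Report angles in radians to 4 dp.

rotate P by −φ1: (-0.0805, 0.1625, -0.3245)
  e−x'=0.2005;  (l²−L²−(e−x')²−y'²−z²)/2L = -0.2363
  γ=atan2(-0.3245,0.2005)=-1.0173;  ψ=arccos(-0.6194)=2.2388;  θ1=γ+ψ≈1.2215
rotate P by −φ2: (0.1810, -0.0115, -0.3245)
  e−x'=-0.0610;  (l²−L²−(e−x')²−y'²−z²)/2L = 0.0252
  θ2 = atan2(B,A) + arccos(C/0.3302) = -0.2622
φ3=240.0° → target in arm frame (-0.1005, -0.1510)
  A=0.2205, B=-0.3245, C=(l²−L²−A²−y'²−z²)/(2L)=-0.2563
  θ3 = atan2(B,A) + arccos(C/0.3923) = 1.3086

θ₁ = 1.2215, θ₂ = -0.2622, θ₃ = 1.3086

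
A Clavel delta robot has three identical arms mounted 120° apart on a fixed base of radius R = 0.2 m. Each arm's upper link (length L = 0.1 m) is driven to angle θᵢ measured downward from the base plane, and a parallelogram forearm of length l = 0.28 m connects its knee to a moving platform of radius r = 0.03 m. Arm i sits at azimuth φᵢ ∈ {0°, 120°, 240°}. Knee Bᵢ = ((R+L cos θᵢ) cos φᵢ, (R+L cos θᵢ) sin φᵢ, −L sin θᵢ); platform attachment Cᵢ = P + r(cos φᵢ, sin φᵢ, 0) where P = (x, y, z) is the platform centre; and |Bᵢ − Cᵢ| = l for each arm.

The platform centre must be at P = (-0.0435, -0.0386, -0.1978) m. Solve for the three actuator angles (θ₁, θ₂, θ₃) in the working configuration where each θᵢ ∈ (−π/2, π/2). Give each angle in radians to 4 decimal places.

arm 1 (φ=0.0°): x'=-0.0435, y'=-0.0386
  e−x'=0.2135;  (l²−L²−(e−x')²−y'²−z²)/2L = -0.0890
  θ1 = atan2(B,A) + arccos(C/0.2910) = 1.1343
arm 2 (φ=120.0°): x'=-0.0117, y'=0.0570
  e−x'=0.1817;  (l²−L²−(e−x')²−y'²−z²)/2L = -0.0349
  √(A²+B²)=0.2686;  θ2 = -0.8279+1.7011 ≈ 0.8732
rotate P by −φ3: (0.0552, -0.0184, -0.1978)
  A cos θ + B sin θ = C:  0.1148·cos θ + -0.1978·sin θ = 0.0788
  θ3 = atan2(B,A) + arccos(C/0.2287) = 0.1744

θ₁ = 1.1343, θ₂ = 0.8732, θ₃ = 0.1744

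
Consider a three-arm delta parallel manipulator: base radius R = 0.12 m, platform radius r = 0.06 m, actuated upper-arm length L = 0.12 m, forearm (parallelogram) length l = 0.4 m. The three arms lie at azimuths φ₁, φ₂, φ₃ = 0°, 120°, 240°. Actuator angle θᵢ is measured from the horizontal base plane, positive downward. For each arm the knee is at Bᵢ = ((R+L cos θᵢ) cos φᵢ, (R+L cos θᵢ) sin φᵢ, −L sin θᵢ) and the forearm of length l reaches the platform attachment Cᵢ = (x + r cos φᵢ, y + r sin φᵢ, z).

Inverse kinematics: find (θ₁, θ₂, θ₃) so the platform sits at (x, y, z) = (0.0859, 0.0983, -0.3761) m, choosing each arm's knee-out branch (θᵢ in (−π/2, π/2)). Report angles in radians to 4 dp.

rotate P by −φ1: (0.0859, 0.0983, -0.3761)
  e−x'=-0.0259;  (l²−L²−(e−x')²−y'²−z²)/2L = -0.0258
  γ=atan2(-0.3761,-0.0259)=-1.6396;  ψ=arccos(-0.0684)=1.6392;  θ1=γ+ψ≈-0.0003
arm 2 (φ=120.0°): x'=0.0422, y'=-0.1235
  A=0.0178, B=-0.3761, C=(l²−L²−A²−y'²−z²)/(2L)=-0.0476
  √(A²+B²)=0.3765;  θ2 = -1.5235+1.6976 ≈ 0.1742
φ3=240.0° → target in arm frame (-0.1281, 0.0252)
  A cos θ + B sin θ = C:  0.1881·cos θ + -0.3761·sin θ = -0.1328
  γ=atan2(-0.3761,0.1881)=-1.1071;  ψ=arccos(-0.3157)=1.8920;  θ3=γ+ψ≈0.7849

θ₁ = -0.0003, θ₂ = 0.1742, θ₃ = 0.7849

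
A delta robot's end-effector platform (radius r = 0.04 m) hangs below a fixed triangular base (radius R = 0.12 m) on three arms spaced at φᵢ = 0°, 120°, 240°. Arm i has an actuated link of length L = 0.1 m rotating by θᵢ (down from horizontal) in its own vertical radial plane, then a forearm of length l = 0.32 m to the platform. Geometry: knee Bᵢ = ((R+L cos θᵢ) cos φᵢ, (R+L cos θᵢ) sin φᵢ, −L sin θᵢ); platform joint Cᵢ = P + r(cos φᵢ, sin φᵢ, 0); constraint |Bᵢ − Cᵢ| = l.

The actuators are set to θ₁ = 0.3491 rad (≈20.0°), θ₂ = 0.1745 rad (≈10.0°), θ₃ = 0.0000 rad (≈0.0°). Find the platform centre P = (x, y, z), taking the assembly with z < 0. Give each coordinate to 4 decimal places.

arm 1 at φ=0.0°: e+L cos θ1 = 0.1740;  S1 = (0.1740, 0.0000, -0.0342)
φ2=120.0°: virtual centre (-0.0892, 0.1546, -0.0174), radius l
arm 3 at φ=240.0°: e+L cos θ3 = 0.1800;  S3 = (-0.0900, -0.1559, 0.0000)
eliminate P² terms by subtracting sphere 1 from 2 and 3
[-0.5264 0.3091 0.0337]·P = 0.0007;  [-0.5279 -0.3118 0.0684]·P = 0.0010
det = 0.3273;  x = -0.0016+0.0967z,  y = -0.0004+0.0557z
sphere 1 gives Az²+Bz+C=0 with A=1.0125, B=0.0344, C=-0.0704;  B²−4AC=0.2863;  roots -0.2812, 0.2473;  negative root z = -0.2812
x = -0.0288, y = -0.0160

(-0.0288, -0.0160, -0.2812)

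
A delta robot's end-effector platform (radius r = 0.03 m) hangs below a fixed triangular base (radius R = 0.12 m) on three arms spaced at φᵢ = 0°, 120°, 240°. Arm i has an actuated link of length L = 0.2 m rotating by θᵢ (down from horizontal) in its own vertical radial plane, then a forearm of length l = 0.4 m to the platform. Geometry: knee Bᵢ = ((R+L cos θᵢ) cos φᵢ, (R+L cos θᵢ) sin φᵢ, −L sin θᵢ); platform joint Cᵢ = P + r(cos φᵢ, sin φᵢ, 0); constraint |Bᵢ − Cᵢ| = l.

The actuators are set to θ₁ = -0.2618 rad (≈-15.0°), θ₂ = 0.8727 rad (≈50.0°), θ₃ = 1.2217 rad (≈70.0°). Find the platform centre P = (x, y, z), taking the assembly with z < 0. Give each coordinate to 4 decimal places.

(0.2264, 0.0733, -0.3373)

φ1=0.0°: virtual centre (0.2832, 0.0000, 0.0518), radius l
arm 2 at φ=120.0°: e+L cos θ2 = 0.2186;  centre 2 = (-0.1093, 0.1893, -0.1532)
centre 3 = (0.1584·cos240.0°, 0.1584·sin240.0°, -0.1879) = (-0.0792, -0.1372, -0.1879)
|centre ₂|²−|centre ₁|² = -0.0116;  |centre ₃|²−|centre ₁|² = -0.0225
[-0.7849 0.3785 -0.4100]·P = -0.0116;  [-0.7248 -0.2744 -0.4794]·P = -0.0225
Cramer: x(z) = 0.0239-0.6002z;  y(z) = 0.0188-0.1617z
sphere 1 gives Az²+Bz+C=0 with A=1.3864, B=0.2017, C=-0.0897;  B²−4AC=0.5383;  roots -0.3373, 0.1919;  negative root z = -0.3373
x = 0.2264, y = 0.0733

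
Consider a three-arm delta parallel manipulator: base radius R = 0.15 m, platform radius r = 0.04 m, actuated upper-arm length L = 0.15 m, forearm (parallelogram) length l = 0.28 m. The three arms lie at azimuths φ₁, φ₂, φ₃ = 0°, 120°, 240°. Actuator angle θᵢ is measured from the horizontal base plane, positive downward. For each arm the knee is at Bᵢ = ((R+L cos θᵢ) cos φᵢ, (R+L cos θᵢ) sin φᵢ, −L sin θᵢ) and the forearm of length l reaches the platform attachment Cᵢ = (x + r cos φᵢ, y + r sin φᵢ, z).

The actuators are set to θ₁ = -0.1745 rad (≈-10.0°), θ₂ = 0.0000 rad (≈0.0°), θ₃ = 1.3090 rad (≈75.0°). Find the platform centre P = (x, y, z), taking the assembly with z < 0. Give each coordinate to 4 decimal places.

(0.0730, 0.1090, -0.1539)

S1 = (0.2577·cos0.0°, 0.2577·sin0.0°, 0.0260) = (0.2577, 0.0000, 0.0260)
φ2=120.0°: virtual centre (-0.1300, 0.2252, 0.0000), radius l
φ3=240.0°: virtual centre (-0.0744, -0.1289, -0.1449), radius l
|S₂|²−|S₁|² = 0.0005;  |S₃|²−|S₁|² = -0.0240
linear system: -0.7754x+0.4503y = 0.0005−-0.0521z; -0.6643x+-0.2578y = -0.0240−-0.3419z
det = 0.4990;  x = 0.0214+-0.3354z,  y = 0.0379+-0.4619z
sphere 1 gives Az²+Bz+C=0 with A=1.3258, B=0.0715, C=-0.0204;  B²−4AC=0.1134;  roots -0.1539, 0.1000;  negative root z = -0.1539
x = 0.0730, y = 0.1090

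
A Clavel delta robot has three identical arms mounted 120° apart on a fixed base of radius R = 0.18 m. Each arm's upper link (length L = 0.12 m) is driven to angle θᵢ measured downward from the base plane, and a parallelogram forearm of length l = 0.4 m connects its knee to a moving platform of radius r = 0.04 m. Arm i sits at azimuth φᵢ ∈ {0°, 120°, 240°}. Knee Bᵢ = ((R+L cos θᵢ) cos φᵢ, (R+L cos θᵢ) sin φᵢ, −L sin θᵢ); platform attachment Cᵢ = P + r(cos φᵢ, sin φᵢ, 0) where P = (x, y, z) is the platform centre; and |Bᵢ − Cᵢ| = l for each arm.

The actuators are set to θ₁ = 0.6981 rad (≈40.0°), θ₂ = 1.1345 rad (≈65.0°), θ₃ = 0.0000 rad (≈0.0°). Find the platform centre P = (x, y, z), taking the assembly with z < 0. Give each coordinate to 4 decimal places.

(-0.0107, -0.1267, -0.3689)

φ1=0.0°: virtual centre (0.2319, 0.0000, -0.0771), radius l
centre 2 = (0.1907·cos120.0°, 0.1907·sin120.0°, -0.1088) = (-0.0954, 0.1652, -0.1088)
centre 3 = (0.2600·cos240.0°, 0.2600·sin240.0°, 0.0000) = (-0.1300, -0.2252, 0.0000)
eliminate P² terms by subtracting sphere 1 from 2 and 3
plane₁₂: -0.6546x+0.3303y+-0.0633z = -0.0115
Cramer: x(z) = 0.0049+0.0421z;  y(z) = -0.0253+0.2749z
sphere 1 gives Az²+Bz+C=0 with A=1.0773, B=0.1212, C=-0.1019;  B²−4AC=0.4536;  roots -0.3689, 0.2563;  negative root z = -0.3689
x = -0.0107, y = -0.1267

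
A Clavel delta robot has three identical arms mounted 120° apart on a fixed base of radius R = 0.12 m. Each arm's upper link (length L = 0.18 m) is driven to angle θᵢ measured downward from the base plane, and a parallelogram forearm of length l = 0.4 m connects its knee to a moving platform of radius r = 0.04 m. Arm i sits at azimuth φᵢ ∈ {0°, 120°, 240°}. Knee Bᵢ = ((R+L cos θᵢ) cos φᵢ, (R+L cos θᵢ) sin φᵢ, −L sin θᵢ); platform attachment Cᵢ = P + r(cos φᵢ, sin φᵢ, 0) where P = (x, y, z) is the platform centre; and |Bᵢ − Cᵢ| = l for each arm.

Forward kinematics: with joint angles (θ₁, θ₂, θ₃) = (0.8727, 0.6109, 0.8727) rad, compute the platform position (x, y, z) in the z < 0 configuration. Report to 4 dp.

S1 = (0.1957·cos0.0°, 0.1957·sin0.0°, -0.1379) = (0.1957, 0.0000, -0.1379)
arm 2 at φ=120.0°: ρ2 = 0.2274;  S2 = (-0.1137, 0.1970, -0.1032)
φ3=240.0°: virtual centre (-0.0978, -0.1695, -0.1379), radius l
subtract pairs → two planes through P
[-0.6188 0.3939 0.0693]·P = 0.0051;  [-0.5871 -0.3390 0.0000]·P = 0.0000
Cramer: x(z) = -0.0039+0.0532z;  y(z) = 0.0068-0.0922z
into |P−S₁|² = l²: 1.0113z² + 0.2533z + -0.1011 = 0;  Δ = 0.4731;  z = -0.4653 or 0.2148 → z<0 root = -0.4653
x = -0.0287, y = 0.0497

(-0.0287, 0.0497, -0.4653)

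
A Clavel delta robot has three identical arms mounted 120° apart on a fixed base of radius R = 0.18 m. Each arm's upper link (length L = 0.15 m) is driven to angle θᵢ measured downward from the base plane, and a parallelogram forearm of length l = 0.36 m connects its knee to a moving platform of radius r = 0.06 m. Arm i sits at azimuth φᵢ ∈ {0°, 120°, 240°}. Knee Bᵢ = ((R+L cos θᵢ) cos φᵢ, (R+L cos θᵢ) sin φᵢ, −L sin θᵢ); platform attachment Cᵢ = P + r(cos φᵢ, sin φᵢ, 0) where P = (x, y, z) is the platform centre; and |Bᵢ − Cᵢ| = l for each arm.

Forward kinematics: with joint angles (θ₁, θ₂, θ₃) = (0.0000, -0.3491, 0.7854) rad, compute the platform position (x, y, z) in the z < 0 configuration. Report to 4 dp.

(0.0294, 0.1033, -0.2470)

O1 = (0.2700·cos0.0°, 0.2700·sin0.0°, 0.0000) = (0.2700, 0.0000, 0.0000)
O2 = (0.2610·cos120.0°, 0.2610·sin120.0°, 0.0513) = (-0.1305, 0.2260, 0.0513)
φ3=240.0°: virtual centre (-0.1130, -0.1958, -0.1061), radius l
eliminate P² terms by subtracting sphere 1 from 2 and 3
plane₁₂: -0.8010x+0.4520y+0.1026z = -0.0022
det = 0.6599;  x = 0.0085+-0.0844z,  y = 0.0103+-0.3766z
sphere 1 gives Az²+Bz+C=0 with A=1.1490, B=0.0364, C=-0.0611;  B²−4AC=0.2822;  roots -0.2470, 0.2153;  negative root z = -0.2470
x = 0.0294, y = 0.1033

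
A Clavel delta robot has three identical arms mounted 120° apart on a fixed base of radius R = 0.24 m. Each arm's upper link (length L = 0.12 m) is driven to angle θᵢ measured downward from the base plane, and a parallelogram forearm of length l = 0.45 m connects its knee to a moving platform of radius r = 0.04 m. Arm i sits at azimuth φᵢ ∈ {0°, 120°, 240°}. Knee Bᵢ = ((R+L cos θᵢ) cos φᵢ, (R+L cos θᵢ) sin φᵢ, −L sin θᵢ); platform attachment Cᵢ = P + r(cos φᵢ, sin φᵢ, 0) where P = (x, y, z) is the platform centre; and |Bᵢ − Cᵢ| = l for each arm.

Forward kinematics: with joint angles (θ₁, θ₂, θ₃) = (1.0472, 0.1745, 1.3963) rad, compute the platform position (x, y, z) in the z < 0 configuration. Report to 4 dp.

(-0.0283, 0.1274, -0.4251)

φ1=0.0°: virtual centre (0.2600, 0.0000, -0.1039), radius l
φ2=120.0°: virtual centre (-0.1591, 0.2755, -0.0208), radius l
centre 3 = (0.2208·cos240.0°, 0.2208·sin240.0°, -0.1182) = (-0.1104, -0.1912, -0.1182)
eliminate P² terms by subtracting sphere 1 from 2 and 3
[-0.8382 0.5511 0.1662]·P = 0.0233;  [-0.7408 -0.3825 -0.0285]·P = -0.0157
Cramer: x(z) = -0.0004+0.0657z;  y(z) = 0.0417-0.2017z
into |P−centre ₁|² = l²: 1.0450z² + 0.1569z + -0.1222 = 0;  Δ = 0.5353;  z = -0.4251 or 0.2750 → z<0 root = -0.4251
x = -0.0283, y = 0.1274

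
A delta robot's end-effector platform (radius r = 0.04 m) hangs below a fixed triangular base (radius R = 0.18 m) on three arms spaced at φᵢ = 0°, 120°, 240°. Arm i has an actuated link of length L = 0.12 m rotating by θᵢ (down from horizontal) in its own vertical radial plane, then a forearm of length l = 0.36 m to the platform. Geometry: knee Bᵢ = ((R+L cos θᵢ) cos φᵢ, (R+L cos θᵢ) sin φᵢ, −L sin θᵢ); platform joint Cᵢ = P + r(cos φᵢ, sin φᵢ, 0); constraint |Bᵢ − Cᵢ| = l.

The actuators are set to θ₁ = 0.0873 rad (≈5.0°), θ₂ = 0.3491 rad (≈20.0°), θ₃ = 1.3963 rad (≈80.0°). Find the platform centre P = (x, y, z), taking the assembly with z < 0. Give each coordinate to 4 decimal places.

(0.0915, 0.1139, -0.3077)

φ1=0.0°: virtual centre (0.2595, 0.0000, -0.0105), radius l
centre 2 = (0.2528·cos120.0°, 0.2528·sin120.0°, -0.0410) = (-0.1264, 0.2189, -0.0410)
φ3=240.0°: virtual centre (-0.0804, -0.1393, -0.1182), radius l
|centre ₂|²−|centre ₁|² = -0.0019;  |centre ₃|²−|centre ₁|² = -0.0276
plane₁₂: -0.7718x+0.4378y+-0.0612z = -0.0019
Cramer: x(z) = 0.0246-0.2172z;  y(z) = 0.0391-0.2432z
quadratic in z: (1.1063)z²+(0.1040)z+(-0.0728)=0, √Δ=0.5770 → z ∈ {-0.3077, 0.2138}; z = -0.3077 (taking z<0)
x = 0.0915, y = 0.1139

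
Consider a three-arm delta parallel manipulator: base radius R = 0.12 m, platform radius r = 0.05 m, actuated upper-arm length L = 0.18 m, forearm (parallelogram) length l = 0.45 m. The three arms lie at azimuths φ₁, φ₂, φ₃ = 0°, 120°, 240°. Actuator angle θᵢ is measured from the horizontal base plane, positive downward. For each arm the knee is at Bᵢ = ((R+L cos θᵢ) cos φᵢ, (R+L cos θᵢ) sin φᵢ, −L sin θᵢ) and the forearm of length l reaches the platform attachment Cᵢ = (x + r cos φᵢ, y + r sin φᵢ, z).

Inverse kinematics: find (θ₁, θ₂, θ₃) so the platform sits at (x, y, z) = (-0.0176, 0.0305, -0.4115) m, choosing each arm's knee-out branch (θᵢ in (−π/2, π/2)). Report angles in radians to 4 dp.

φ1=0.0° → target in arm frame (-0.0176, 0.0305)
  e−x'=0.0876;  (l²−L²−(e−x')²−y'²−z²)/2L = -0.0218
  √(A²+B²)=0.4207;  θ1 = -1.3610+1.6226 ≈ 0.2615
φ2=120.0° → target in arm frame (0.0352, 0.0000)
  e−x'=0.0348;  (l²−L²−(e−x')²−y'²−z²)/2L = -0.0012
  θ2 = atan2(B,A) + arccos(C/0.4130) = 0.0873
arm 3 (φ=240.0°): x'=-0.0176, y'=-0.0305
  A cos θ + B sin θ = C:  0.0876·cos θ + -0.4115·sin θ = -0.0218
  θ3 = atan2(B,A) + arccos(C/0.4207) = 0.2616

θ₁ = 0.2615, θ₂ = 0.0873, θ₃ = 0.2616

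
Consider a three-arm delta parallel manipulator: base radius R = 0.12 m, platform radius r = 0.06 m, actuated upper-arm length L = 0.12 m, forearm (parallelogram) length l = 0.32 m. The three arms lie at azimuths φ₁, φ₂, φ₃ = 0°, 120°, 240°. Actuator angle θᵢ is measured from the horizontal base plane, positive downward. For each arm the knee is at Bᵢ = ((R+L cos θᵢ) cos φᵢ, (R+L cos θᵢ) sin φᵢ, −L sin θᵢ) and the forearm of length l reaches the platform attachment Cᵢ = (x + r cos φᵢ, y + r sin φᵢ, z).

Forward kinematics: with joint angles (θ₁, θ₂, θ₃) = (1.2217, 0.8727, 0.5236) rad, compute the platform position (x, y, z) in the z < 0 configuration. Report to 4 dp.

φ1=0.0°: virtual centre (0.1010, 0.0000, -0.1128), radius l
arm 2 at φ=120.0°: ρ2 = 0.1371;  O2 = (-0.0686, 0.1188, -0.0919)
arm 3 at φ=240.0°: ρ3 = 0.1639;  O3 = (-0.0820, -0.1420, -0.0600)
subtract pairs → two planes through P
linear system: -0.3392x+0.2375y = 0.0043−0.0417z; -0.3660x+-0.2839y = 0.0075−0.1055z
det = 0.1832;  x = -0.0165+0.2013z,  y = -0.0053+0.1121z
into |P−O₁|² = l²: 1.0531z² + 0.1770z + -0.0758 = 0;  Δ = 0.3508;  z = -0.3653 or 0.1972 → z<0 root = -0.3653
x = -0.0900, y = -0.0463

(-0.0900, -0.0463, -0.3653)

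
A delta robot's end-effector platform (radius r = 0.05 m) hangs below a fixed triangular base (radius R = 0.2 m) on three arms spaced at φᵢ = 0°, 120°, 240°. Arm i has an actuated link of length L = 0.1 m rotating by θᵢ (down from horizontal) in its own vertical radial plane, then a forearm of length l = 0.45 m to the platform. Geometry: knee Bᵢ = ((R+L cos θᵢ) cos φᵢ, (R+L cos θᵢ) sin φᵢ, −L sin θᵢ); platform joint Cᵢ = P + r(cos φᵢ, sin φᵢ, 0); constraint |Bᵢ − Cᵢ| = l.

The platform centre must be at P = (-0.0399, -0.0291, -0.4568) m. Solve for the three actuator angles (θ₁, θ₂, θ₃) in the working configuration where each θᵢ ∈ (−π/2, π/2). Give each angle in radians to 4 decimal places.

θ₁ = 0.9602, θ₂ = 0.7858, θ₃ = 0.5240

φ1=0.0° → target in arm frame (-0.0399, -0.0291)
  e−x'=0.1899;  (l²−L²−(e−x')²−y'²−z²)/2L = -0.2654
  √(A²+B²)=0.4947;  θ1 = -1.1768+2.1370 ≈ 0.9602
arm 2 (φ=120.0°): x'=-0.0053, y'=0.0491
  e−x'=0.1553;  (l²−L²−(e−x')²−y'²−z²)/2L = -0.2134
  √(A²+B²)=0.4825;  θ2 = -1.2432+2.0290 ≈ 0.7858
φ3=240.0° → target in arm frame (0.0452, -0.0200)
  A=0.1048, B=-0.4568, C=(l²−L²−A²−y'²−z²)/(2L)=-0.1378
  γ=atan2(-0.4568,0.1048)=-1.3452;  ψ=arccos(-0.2940)=1.8692;  θ3=γ+ψ≈0.5240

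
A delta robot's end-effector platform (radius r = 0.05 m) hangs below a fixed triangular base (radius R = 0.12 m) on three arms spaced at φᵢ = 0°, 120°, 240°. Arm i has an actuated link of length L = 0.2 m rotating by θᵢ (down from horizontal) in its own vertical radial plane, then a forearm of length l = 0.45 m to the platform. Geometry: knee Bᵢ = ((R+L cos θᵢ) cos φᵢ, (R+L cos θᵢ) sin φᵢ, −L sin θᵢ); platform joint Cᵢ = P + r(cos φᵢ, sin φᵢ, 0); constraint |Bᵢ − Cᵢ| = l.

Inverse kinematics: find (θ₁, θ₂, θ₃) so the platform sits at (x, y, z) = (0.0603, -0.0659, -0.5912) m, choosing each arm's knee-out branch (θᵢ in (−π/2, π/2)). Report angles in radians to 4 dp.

θ₁ = 0.9597, θ₂ = 1.3087, θ₃ = 1.0468

arm 1 (φ=0.0°): x'=0.0603, y'=-0.0659
  A=0.0097, B=-0.5912, C=(l²−L²−A²−y'²−z²)/(2L)=-0.4786
  γ=atan2(-0.5912,0.0097)=-1.5544;  ψ=arccos(-0.8095)=2.5141;  θ1=γ+ψ≈0.9597
rotate P by −φ2: (-0.0872, -0.0193, -0.5912)
  e−x'=0.1572;  (l²−L²−(e−x')²−y'²−z²)/2L = -0.5303
  γ=atan2(-0.5912,0.1572)=-1.3109;  ψ=arccos(-0.8668)=2.6196;  θ2=γ+ψ≈1.3087
φ3=240.0° → target in arm frame (0.0269, 0.0852)
  A cos θ + B sin θ = C:  0.0431·cos θ + -0.5912·sin θ = -0.4903
  γ=atan2(-0.5912,0.0431)=-1.4981;  ψ=arccos(-0.8272)=2.5448;  θ3=γ+ψ≈1.0468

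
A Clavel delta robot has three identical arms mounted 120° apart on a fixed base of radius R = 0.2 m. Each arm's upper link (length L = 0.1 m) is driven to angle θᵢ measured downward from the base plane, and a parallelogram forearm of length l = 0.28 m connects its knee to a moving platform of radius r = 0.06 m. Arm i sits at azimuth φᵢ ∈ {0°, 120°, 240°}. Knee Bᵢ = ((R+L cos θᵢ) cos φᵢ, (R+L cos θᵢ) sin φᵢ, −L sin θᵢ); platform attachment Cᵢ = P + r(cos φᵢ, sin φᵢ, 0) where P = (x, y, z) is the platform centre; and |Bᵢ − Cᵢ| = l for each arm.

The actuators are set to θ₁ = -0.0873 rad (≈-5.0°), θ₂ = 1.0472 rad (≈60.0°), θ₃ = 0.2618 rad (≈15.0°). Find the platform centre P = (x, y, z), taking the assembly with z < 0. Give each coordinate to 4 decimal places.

φ1=0.0°: virtual centre (0.2396, 0.0000, 0.0087), radius l
O2 = (0.1900·cos120.0°, 0.1900·sin120.0°, -0.0866) = (-0.0950, 0.1645, -0.0866)
O3 = (0.2366·cos240.0°, 0.2366·sin240.0°, -0.0259) = (-0.1183, -0.2049, -0.0259)
subtract pairs → two planes through P
[-0.6692 0.3291 -0.1906]·P = -0.0139;  [-0.7158 -0.4098 -0.0692]·P = -0.0008
det = 0.5098;  x = 0.0117+-0.1979z,  y = -0.0184+0.1768z
quadratic in z: (1.0704)z²+(0.0663)z+(-0.0260)=0, √Δ=0.3405 → z ∈ {-0.1900, 0.1281}; z = -0.1900 (taking z<0)
x = 0.0493, y = -0.0520

(0.0493, -0.0520, -0.1900)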